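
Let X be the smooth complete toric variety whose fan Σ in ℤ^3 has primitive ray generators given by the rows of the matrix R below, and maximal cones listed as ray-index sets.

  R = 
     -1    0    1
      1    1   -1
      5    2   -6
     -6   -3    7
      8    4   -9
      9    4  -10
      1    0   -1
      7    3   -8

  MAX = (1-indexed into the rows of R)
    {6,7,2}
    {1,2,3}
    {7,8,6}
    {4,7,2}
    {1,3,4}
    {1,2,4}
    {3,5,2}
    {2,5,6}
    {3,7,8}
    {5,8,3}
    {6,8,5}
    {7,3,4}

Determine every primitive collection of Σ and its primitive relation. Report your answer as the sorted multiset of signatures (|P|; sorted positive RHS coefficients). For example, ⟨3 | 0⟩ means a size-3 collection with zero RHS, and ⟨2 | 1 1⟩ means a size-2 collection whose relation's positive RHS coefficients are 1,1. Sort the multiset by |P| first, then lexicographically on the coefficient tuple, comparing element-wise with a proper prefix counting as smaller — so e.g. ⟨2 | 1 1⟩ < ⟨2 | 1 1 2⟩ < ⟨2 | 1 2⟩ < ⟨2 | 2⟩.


|primitive collections| = 12. Relations:

  P = {1,7}:  v_{1} + v_{7} = 0 — sig = ⟨2 | 0⟩
  P = {1,6}:  v_{1} + v_{6} = v_{5} — sig = ⟨2 | 1⟩
  P = {2,8}:  v_{2} + v_{8} = v_{5} — sig = ⟨2 | 1⟩
  P = {4,8}:  v_{4} + v_{8} = v_{7} — sig = ⟨2 | 1⟩
  P = {5,7}:  v_{5} + v_{7} = v_{6} — sig = ⟨2 | 1⟩
  P = {1,8}:  v_{1} + v_{8} = v_{2} + v_{3} — sig = ⟨2 | 1 1⟩
  P = {4,5}:  v_{4} + v_{5} = v_{2} + v_{7} — sig = ⟨2 | 1 1⟩
  P = {1,5}:  v_{1} + v_{5} = 2·v_{2} + v_{3} — sig = ⟨2 | 1 2⟩
  P = {4,6}:  v_{4} + v_{6} = v_{2} + 2·v_{7} — sig = ⟨2 | 1 2⟩
  P = {3,6}:  v_{3} + v_{6} = 2·v_{8} — sig = ⟨2 | 2⟩
  P = {2,3,4}:  v_{2} + v_{3} + v_{4} = 0 — sig = ⟨3 | 0⟩
  P = {2,3,7}:  v_{2} + v_{3} + v_{7} = v_{8} — sig = ⟨3 | 1⟩

Signatures (|P|; sorted positive RHS coefficients), sorted:
    ⟨2 | 0⟩
    ⟨2 | 1⟩
    ⟨2 | 1⟩
    ⟨2 | 1⟩
    ⟨2 | 1⟩
    ⟨2 | 1 1⟩
    ⟨2 | 1 1⟩
    ⟨2 | 1 2⟩
    ⟨2 | 1 2⟩
    ⟨2 | 2⟩
    ⟨3 | 0⟩
    ⟨3 | 1⟩


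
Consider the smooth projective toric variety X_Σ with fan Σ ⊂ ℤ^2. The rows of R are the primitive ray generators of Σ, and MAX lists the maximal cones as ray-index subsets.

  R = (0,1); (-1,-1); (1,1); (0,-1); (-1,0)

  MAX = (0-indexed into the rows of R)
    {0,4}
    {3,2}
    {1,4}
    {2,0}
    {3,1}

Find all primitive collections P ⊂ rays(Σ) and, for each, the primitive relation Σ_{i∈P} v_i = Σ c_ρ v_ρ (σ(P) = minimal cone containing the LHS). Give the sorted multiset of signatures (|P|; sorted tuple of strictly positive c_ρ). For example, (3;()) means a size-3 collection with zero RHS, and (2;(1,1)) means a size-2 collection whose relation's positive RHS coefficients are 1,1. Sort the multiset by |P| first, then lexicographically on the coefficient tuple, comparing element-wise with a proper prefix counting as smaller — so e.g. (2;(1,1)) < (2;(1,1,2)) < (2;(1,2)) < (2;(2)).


Minimal non-faces — 5 found among 5 rays, 5 max cones:

  • {0,3}:  v_{0} + v_{3} = 0  →  sig = (2;())
  • {1,2}:  v_{1} + v_{2} = 0  →  sig = (2;())
  • {0,1}:  v_{0} + v_{1} = v_{4}  →  sig = (2;(1))
  • {2,4}:  v_{2} + v_{4} = v_{0}  →  sig = (2;(1))
  • {3,4}:  v_{3} + v_{4} = v_{1}  →  sig = (2;(1))

Hence PRS(X_Σ) =
{ (2;()) ×2,  (2;(1)) ×3 }


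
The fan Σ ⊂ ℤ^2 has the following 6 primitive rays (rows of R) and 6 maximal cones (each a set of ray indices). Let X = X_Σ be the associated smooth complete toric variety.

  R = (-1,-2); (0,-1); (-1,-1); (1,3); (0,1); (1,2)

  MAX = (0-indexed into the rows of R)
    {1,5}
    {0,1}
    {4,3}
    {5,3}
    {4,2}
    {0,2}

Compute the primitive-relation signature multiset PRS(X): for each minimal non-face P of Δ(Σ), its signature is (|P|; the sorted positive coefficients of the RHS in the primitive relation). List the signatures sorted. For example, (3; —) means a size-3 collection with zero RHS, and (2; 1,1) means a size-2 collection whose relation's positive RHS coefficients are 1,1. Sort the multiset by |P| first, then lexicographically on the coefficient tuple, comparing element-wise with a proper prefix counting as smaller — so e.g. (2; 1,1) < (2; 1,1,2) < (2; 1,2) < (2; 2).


The 9 primitive collections of Σ (r=6, n=2):

  {0,5}:  v_{0} + v_{5} = 0  ⇒ sig = (2; —)
  {1,4}:  v_{1} + v_{4} = 0  ⇒ sig = (2; —)
  {0,3}:  v_{0} + v_{3} = v_{4}  ⇒ sig = (2; 1)
  {0,4}:  v_{0} + v_{4} = v_{2}  ⇒ sig = (2; 1)
  {1,2}:  v_{1} + v_{2} = v_{0}  ⇒ sig = (2; 1)
  {1,3}:  v_{1} + v_{3} = v_{5}  ⇒ sig = (2; 1)
  {2,5}:  v_{2} + v_{5} = v_{4}  ⇒ sig = (2; 1)
  {4,5}:  v_{4} + v_{5} = v_{3}  ⇒ sig = (2; 1)
  {2,3}:  v_{2} + v_{3} = 2·v_{4}  ⇒ sig = (2; 2)

so the primitive-relation signature multiset is
{ (2; —) ×2,  (2; 1) ×6,  (2; 2) }


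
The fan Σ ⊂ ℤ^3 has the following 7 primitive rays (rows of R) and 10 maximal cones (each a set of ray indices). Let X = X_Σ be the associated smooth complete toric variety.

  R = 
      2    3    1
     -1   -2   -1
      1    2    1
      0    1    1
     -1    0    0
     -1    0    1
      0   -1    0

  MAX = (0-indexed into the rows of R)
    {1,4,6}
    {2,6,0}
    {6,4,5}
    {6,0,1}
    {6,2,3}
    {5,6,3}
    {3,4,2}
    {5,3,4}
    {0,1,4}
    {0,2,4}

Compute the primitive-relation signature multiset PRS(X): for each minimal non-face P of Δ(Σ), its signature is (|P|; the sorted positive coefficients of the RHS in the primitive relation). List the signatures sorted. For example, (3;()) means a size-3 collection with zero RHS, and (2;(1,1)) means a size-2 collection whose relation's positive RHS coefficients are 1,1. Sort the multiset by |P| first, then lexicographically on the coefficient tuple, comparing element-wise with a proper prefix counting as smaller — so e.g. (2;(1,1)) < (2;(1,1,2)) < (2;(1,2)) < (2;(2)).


|primitive collections| = 9. Relations:

  P = {1,2}:  v_{1} + v_{2} = 0 — sig = (2;())
  P = {0,5}:  v_{0} + v_{5} = v_{2} + v_{3} — sig = (2;(1,1))
  P = {1,3}:  v_{1} + v_{3} = v_{4} + v_{6} — sig = (2;(1,1))
  P = {0,3}:  v_{0} + v_{3} = 2·v_{2} — sig = (2;(2))
  P = {2,5}:  v_{2} + v_{5} = 2·v_{3} — sig = (2;(2))
  P = {1,5}:  v_{1} + v_{5} = 2·v_{4} + 2·v_{6} — sig = (2;(2,2))
  P = {0,4,6}:  v_{0} + v_{4} + v_{6} = v_{2} — sig = (3;(1))
  P = {2,4,6}:  v_{2} + v_{4} + v_{6} = v_{3} — sig = (3;(1))
  P = {3,4,6}:  v_{3} + v_{4} + v_{6} = v_{5} — sig = (3;(1))

Signatures (|P|; sorted positive RHS coefficients), sorted:
    |P|=2: 6 collections, coeffs (), (1,1), (1,1), (2), (2), (2,2)
    |P|=3: 3 collections, coeffs (1), (1), (1)


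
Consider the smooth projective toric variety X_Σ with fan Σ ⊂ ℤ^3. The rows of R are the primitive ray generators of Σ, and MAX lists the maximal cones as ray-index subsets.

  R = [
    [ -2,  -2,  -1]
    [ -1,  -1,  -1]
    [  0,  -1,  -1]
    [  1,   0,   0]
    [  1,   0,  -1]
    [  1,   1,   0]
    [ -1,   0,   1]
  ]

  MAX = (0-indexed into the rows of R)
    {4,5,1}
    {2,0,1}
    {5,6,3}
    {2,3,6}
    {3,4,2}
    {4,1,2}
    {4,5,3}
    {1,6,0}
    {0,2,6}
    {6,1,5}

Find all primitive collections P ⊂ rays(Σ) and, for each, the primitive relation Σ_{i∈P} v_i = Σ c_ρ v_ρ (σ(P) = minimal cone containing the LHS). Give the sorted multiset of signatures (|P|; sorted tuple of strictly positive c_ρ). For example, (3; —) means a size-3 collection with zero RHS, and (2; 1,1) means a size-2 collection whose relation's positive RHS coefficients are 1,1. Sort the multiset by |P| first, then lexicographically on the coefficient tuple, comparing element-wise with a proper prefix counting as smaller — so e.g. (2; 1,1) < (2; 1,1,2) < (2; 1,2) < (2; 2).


Δ(Σ) — 7 vertices, 7 min non-faces:

  {4,6}:  v_{4} + v_{6} = 0  so sig = (2; —)
  {0,5}:  v_{0} + v_{5} = v_{1}  so sig = (2; 1)
  {1,3}:  v_{1} + v_{3} = v_{2}  so sig = (2; 1)
  {2,5}:  v_{2} + v_{5} = v_{4}  so sig = (2; 1)
  {0,4}:  v_{0} + v_{4} = v_{1} + v_{2}  so sig = (2; 1,1)
  {0,3}:  v_{0} + v_{3} = 2·v_{2} + v_{6}  so sig = (2; 1,2)
  {1,2,6}:  v_{1} + v_{2} + v_{6} = v_{0}  so sig = (3; 1)

Hence PRS(X_Σ) =
    |P|=2: 6 collections, coeffs (), (1), (1), (1), (1,1), (1,2)
    |P|=3: 1 collection, coeffs (1)


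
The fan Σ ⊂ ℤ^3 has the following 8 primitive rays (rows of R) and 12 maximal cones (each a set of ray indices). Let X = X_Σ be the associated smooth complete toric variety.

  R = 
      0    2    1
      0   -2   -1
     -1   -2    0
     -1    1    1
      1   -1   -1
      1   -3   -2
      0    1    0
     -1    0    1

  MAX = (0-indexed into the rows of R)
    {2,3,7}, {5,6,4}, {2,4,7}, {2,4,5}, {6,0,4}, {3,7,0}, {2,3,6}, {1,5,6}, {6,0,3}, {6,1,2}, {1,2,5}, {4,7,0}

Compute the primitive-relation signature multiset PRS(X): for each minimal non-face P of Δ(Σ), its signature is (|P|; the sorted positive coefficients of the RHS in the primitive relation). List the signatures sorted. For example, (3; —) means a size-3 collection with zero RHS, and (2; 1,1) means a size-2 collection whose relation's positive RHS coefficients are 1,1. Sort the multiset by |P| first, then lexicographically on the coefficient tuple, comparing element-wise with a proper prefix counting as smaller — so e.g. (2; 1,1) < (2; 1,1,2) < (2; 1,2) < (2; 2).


The 12 primitive collections of Σ (r=8, n=3):

  • {0,1}:  v_{0} + v_{1} = 0 — sig = (2; —)
  • {3,4}:  v_{3} + v_{4} = 0 — sig = (2; —)
  • {0,2}:  v_{0} + v_{2} = v_{7} — sig = (2; 1)
  • {0,5}:  v_{0} + v_{5} = v_{4} — sig = (2; 1)
  • {1,4}:  v_{1} + v_{4} = v_{5} — sig = (2; 1)
  • {1,7}:  v_{1} + v_{7} = v_{2} — sig = (2; 1)
  • {3,5}:  v_{3} + v_{5} = v_{1} — sig = (2; 1)
  • {6,7}:  v_{6} + v_{7} = v_{3} — sig = (2; 1)
  • {1,3}:  v_{1} + v_{3} = v_{2} + v_{6} — sig = (2; 1,1)
  • {5,7}:  v_{5} + v_{7} = v_{2} + v_{4} — sig = (2; 1,1)
  • {2,4,6}:  v_{2} + v_{4} + v_{6} = v_{1} — sig = (3; 1)
  • {2,5,6}:  v_{2} + v_{5} + v_{6} = 2·v_{1} — sig = (3; 2)

Sorted signature multiset PRS(X):
{ (2; —) ×2,  (2; 1) ×6,  (2; 1,1) ×2,  (3; 1),  (3; 2) }


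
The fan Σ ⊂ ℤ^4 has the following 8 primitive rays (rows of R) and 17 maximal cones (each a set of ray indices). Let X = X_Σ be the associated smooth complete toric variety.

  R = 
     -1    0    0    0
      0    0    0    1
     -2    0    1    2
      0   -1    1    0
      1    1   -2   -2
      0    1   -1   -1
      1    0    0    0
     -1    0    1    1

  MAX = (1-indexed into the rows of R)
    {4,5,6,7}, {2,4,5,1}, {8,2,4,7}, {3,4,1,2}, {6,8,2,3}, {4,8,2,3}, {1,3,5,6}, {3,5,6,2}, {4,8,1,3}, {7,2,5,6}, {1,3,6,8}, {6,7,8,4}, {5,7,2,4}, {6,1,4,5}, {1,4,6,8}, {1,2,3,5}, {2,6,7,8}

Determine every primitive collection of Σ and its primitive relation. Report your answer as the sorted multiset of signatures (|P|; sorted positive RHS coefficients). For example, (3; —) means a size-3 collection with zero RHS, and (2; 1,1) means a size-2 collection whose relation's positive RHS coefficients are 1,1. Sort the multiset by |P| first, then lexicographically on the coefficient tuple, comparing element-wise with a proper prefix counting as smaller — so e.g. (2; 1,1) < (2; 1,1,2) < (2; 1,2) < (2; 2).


|primitive collections| = 8. Relations:

  {1,7}:  v_{1} + v_{7} = 0  ⇒ sig = (2; —)
  {5,8}:  v_{5} + v_{8} = v_{6}  ⇒ sig = (2; 1)
  {3,7}:  v_{3} + v_{7} = v_{2} + v_{8}  ⇒ sig = (2; 1,1)
  {2,4,6}:  v_{2} + v_{4} + v_{6} = 0  ⇒ sig = (3; —)
  {1,2,8}:  v_{1} + v_{2} + v_{8} = v_{3}  ⇒ sig = (3; 1)
  {3,4,5}:  v_{3} + v_{4} + v_{5} = v_{1}  ⇒ sig = (3; 1)
  {1,2,6}:  v_{1} + v_{2} + v_{6} = v_{3} + v_{5}  ⇒ sig = (3; 1,1)
  {3,4,6}:  v_{3} + v_{4} + v_{6} = v_{1} + v_{8}  ⇒ sig = (3; 1,1)

Hence PRS(X_Σ) =
{ (2; —),  (2; 1),  (2; 1,1),  (3; —),  (3; 1) ×2,  (3; 1,1) ×2 }


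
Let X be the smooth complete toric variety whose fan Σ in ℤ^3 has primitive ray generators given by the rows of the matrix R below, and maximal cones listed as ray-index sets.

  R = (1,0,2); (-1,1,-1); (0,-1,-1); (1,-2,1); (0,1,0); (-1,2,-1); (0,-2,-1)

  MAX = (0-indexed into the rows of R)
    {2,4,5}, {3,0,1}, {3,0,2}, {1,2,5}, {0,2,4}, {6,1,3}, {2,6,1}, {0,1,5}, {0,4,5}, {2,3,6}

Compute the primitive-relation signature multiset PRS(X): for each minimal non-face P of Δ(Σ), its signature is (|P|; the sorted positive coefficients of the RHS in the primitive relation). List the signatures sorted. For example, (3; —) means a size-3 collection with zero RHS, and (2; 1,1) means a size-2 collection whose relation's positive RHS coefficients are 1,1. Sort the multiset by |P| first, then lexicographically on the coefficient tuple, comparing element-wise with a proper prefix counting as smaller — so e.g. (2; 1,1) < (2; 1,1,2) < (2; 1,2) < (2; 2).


9 minimal non-faces of Δ(Σ) (on 7 rays):

  • {3,5}:  v_{3} + v_{5} = 0  so sig = (2; —)
  • {0,6}:  v_{0} + v_{6} = v_{3}  so sig = (2; 1)
  • {1,4}:  v_{1} + v_{4} = v_{5}  so sig = (2; 1)
  • {4,6}:  v_{4} + v_{6} = v_{2}  so sig = (2; 1)
  • {3,4}:  v_{3} + v_{4} = v_{0} + v_{2}  so sig = (2; 1,1)
  • {5,6}:  v_{5} + v_{6} = v_{1} + v_{2}  so sig = (2; 1,1)
  • {0,1,2}:  v_{0} + v_{1} + v_{2} = 0  so sig = (3; —)
  • {0,2,5}:  v_{0} + v_{2} + v_{5} = v_{4}  so sig = (3; 1)
  • {1,2,3}:  v_{1} + v_{2} + v_{3} = v_{6}  so sig = (3; 1)

Signatures (|P|; sorted positive RHS coefficients), sorted:
[(2; —), (2; 1), (2; 1), (2; 1), (2; 1,1), (2; 1,1), (3; —), (3; 1), (3; 1)]


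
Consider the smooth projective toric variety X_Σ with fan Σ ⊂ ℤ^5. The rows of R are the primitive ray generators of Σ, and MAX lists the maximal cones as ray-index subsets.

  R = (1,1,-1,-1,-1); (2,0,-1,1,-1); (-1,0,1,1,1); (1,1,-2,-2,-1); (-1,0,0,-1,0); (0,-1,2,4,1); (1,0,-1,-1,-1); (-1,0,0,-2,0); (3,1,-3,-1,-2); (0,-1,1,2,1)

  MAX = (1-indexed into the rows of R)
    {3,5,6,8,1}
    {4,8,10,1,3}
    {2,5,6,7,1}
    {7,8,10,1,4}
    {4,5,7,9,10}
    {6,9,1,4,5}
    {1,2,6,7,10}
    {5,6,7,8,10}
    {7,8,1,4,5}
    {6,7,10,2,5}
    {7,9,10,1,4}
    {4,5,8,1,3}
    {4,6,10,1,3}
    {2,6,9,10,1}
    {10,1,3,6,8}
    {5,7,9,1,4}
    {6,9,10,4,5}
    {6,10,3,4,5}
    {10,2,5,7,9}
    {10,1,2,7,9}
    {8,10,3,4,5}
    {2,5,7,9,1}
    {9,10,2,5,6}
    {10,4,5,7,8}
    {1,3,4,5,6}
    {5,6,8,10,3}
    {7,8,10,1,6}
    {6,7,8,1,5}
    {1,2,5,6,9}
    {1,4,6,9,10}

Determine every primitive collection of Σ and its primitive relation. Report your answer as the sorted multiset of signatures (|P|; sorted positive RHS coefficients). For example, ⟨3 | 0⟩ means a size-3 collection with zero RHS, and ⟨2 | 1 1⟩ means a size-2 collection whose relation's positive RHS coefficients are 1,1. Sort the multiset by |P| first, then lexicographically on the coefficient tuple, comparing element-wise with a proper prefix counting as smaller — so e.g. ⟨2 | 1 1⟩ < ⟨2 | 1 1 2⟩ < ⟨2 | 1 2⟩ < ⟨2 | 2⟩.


10 collections generate NE(X_Σ); each relation:

  • {3,7}:  v_{3} + v_{7} = 0  ⇒ sig = ⟨2 | 0⟩
  • {2,4}:  v_{2} + v_{4} = v_{9}  ⇒ sig = ⟨2 | 1⟩
  • {2,8}:  v_{2} + v_{8} = v_{7}  ⇒ sig = ⟨2 | 1⟩
  • {2,3}:  v_{2} + v_{3} = v_{4} + v_{6}  ⇒ sig = ⟨2 | 1 1⟩
  • {8,9}:  v_{8} + v_{9} = v_{4} + v_{7}  ⇒ sig = ⟨2 | 1 1⟩
  • {3,9}:  v_{3} + v_{9} = 2·v_{4} + v_{6}  ⇒ sig = ⟨2 | 1 2⟩
  • {1,5,10}:  v_{1} + v_{5} + v_{10} = 0  ⇒ sig = ⟨3 | 0⟩
  • {4,6,8}:  v_{4} + v_{6} + v_{8} = 0  ⇒ sig = ⟨3 | 0⟩
  • {4,6,7}:  v_{4} + v_{6} + v_{7} = v_{2}  ⇒ sig = ⟨3 | 1⟩
  • {6,7,9}:  v_{6} + v_{7} + v_{9} = 2·v_{2}  ⇒ sig = ⟨3 | 2⟩

so the primitive-relation signature multiset is
    |P|=2: 6 collections, coeffs (), (1), (1), (1,1), (1,1), (1,2)
    |P|=3: 4 collections, coeffs (), (), (1), (2)


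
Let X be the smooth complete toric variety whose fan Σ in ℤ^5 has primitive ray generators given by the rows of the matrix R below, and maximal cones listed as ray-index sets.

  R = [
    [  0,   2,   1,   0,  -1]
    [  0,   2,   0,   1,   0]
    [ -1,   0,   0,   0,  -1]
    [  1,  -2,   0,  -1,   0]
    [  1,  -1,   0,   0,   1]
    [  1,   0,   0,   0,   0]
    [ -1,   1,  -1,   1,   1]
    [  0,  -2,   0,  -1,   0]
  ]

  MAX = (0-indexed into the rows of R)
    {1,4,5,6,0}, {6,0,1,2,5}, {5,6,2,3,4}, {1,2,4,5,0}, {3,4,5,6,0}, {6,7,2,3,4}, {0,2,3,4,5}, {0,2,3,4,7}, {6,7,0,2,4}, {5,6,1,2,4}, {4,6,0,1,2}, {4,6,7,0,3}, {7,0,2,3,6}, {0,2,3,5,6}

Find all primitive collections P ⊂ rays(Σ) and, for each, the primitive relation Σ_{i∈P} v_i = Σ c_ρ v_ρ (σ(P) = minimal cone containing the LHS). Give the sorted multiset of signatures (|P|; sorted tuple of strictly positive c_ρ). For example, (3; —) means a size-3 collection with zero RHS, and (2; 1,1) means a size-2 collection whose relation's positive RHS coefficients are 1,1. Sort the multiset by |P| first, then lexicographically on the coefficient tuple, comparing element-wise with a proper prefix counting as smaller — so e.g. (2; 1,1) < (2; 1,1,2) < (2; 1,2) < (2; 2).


Minimal non-faces — 5 found among 8 rays, 14 max cones:

  {1,7}:  v_{1} + v_{7} = 0  ⇒ sig = (2; —)
  {1,3}:  v_{1} + v_{3} = v_{5}  ⇒ sig = (2; 1)
  {5,7}:  v_{5} + v_{7} = v_{3}  ⇒ sig = (2; 1)
  {0,2,3,4,6}:  v_{0} + v_{2} + v_{3} + v_{4} + v_{6} = 0  ⇒ sig = (5; —)
  {0,2,4,5,6}:  v_{0} + v_{2} + v_{4} + v_{5} + v_{6} = v_{1}  ⇒ sig = (5; 1)

Hence PRS(X_Σ) =
    |P|=2: 3 collections, coeffs (), (1), (1)
    |P|=5: 2 collections, coeffs (), (1)


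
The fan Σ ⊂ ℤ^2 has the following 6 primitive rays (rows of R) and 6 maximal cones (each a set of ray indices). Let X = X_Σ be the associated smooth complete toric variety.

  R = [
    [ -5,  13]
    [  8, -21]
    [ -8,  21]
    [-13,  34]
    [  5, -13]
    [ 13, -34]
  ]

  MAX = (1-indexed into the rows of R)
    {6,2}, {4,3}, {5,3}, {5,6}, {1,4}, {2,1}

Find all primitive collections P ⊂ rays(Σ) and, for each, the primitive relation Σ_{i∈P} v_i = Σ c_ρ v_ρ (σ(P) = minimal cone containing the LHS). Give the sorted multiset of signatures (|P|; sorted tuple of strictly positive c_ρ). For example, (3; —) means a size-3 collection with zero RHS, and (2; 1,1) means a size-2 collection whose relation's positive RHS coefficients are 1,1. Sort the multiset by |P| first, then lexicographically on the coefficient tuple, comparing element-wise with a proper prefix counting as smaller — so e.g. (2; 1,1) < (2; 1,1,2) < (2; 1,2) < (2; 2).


|primitive collections| = 9. Relations:

  P = {1,5}:  v_{1} + v_{5} = 0  ⟹  sig = (2; —)
  P = {2,3}:  v_{2} + v_{3} = 0  ⟹  sig = (2; —)
  P = {4,6}:  v_{4} + v_{6} = 0  ⟹  sig = (2; —)
  P = {1,3}:  v_{1} + v_{3} = v_{4}  ⟹  sig = (2; 1)
  P = {1,6}:  v_{1} + v_{6} = v_{2}  ⟹  sig = (2; 1)
  P = {2,4}:  v_{2} + v_{4} = v_{1}  ⟹  sig = (2; 1)
  P = {2,5}:  v_{2} + v_{5} = v_{6}  ⟹  sig = (2; 1)
  P = {3,6}:  v_{3} + v_{6} = v_{5}  ⟹  sig = (2; 1)
  P = {4,5}:  v_{4} + v_{5} = v_{3}  ⟹  sig = (2; 1)

Hence PRS(X_Σ) =
    |P|=2: 9 collections, coeffs (), (), (), (1), (1), (1), (1), (1), (1)


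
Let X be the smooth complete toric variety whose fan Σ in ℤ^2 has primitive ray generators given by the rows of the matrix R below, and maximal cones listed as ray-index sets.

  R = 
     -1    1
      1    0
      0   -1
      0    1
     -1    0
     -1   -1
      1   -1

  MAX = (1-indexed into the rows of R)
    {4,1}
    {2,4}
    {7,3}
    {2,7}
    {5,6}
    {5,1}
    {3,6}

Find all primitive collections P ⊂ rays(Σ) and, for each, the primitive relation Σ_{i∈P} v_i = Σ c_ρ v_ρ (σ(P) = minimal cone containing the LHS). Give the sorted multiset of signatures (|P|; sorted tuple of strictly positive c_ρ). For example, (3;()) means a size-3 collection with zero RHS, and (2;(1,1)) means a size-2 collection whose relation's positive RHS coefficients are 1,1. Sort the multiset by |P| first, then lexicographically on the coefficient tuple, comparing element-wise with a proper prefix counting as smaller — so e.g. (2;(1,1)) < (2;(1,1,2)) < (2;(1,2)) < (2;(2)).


|primitive collections| = 14. Relations:

  • {1,7}:  v_{1} + v_{7} = 0 — sig = (2;())
  • {2,5}:  v_{2} + v_{5} = 0 — sig = (2;())
  • {3,4}:  v_{3} + v_{4} = 0 — sig = (2;())
  • {1,2}:  v_{1} + v_{2} = v_{4} — sig = (2;(1))
  • {1,3}:  v_{1} + v_{3} = v_{5} — sig = (2;(1))
  • {2,3}:  v_{2} + v_{3} = v_{7} — sig = (2;(1))
  • {2,6}:  v_{2} + v_{6} = v_{3} — sig = (2;(1))
  • {3,5}:  v_{3} + v_{5} = v_{6} — sig = (2;(1))
  • {4,5}:  v_{4} + v_{5} = v_{1} — sig = (2;(1))
  • {4,6}:  v_{4} + v_{6} = v_{5} — sig = (2;(1))
  • {4,7}:  v_{4} + v_{7} = v_{2} — sig = (2;(1))
  • {5,7}:  v_{5} + v_{7} = v_{3} — sig = (2;(1))
  • {1,6}:  v_{1} + v_{6} = 2·v_{5} — sig = (2;(2))
  • {6,7}:  v_{6} + v_{7} = 2·v_{3} — sig = (2;(2))

Sorted signature multiset PRS(X):
{ (2;()) ×3,  (2;(1)) ×9,  (2;(2)) ×2 }


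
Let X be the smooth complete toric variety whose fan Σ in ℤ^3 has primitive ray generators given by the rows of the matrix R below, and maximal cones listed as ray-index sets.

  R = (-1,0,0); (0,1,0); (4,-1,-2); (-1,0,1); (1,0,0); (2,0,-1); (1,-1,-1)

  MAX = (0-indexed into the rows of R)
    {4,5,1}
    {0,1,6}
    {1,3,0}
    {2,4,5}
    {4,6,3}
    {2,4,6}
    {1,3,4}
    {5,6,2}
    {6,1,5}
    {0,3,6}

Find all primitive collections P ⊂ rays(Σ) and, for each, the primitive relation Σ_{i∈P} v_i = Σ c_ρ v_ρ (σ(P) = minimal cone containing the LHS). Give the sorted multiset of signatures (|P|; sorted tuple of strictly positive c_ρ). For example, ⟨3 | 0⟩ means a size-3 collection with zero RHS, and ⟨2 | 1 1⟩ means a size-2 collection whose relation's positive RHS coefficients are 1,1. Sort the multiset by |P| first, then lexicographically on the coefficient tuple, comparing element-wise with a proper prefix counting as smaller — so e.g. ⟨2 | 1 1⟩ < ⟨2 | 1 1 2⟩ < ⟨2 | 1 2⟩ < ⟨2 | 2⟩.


Δ(Σ) — 7 vertices, 9 min non-faces:

  P = {0,4}:  v_{0} + v_{4} = 0  ⟹  sig = ⟨2 | 0⟩
  P = {3,5}:  v_{3} + v_{5} = v_{4}  ⟹  sig = ⟨2 | 1⟩
  P = {0,2}:  v_{0} + v_{2} = v_{5} + v_{6}  ⟹  sig = ⟨2 | 1 1⟩
  P = {0,5}:  v_{0} + v_{5} = v_{1} + v_{6}  ⟹  sig = ⟨2 | 1 1⟩
  P = {2,3}:  v_{2} + v_{3} = 2·v_{4} + v_{6}  ⟹  sig = ⟨2 | 1 2⟩
  P = {1,2}:  v_{1} + v_{2} = 2·v_{5}  ⟹  sig = ⟨2 | 2⟩
  P = {1,3,6}:  v_{1} + v_{3} + v_{6} = 0  ⟹  sig = ⟨3 | 0⟩
  P = {1,4,6}:  v_{1} + v_{4} + v_{6} = v_{5}  ⟹  sig = ⟨3 | 1⟩
  P = {4,5,6}:  v_{4} + v_{5} + v_{6} = v_{2}  ⟹  sig = ⟨3 | 1⟩

Sorted signature multiset PRS(X):
    |P|=2: 6 collections, coeffs (), (1), (1,1), (1,1), (1,2), (2)
    |P|=3: 3 collections, coeffs (), (1), (1)


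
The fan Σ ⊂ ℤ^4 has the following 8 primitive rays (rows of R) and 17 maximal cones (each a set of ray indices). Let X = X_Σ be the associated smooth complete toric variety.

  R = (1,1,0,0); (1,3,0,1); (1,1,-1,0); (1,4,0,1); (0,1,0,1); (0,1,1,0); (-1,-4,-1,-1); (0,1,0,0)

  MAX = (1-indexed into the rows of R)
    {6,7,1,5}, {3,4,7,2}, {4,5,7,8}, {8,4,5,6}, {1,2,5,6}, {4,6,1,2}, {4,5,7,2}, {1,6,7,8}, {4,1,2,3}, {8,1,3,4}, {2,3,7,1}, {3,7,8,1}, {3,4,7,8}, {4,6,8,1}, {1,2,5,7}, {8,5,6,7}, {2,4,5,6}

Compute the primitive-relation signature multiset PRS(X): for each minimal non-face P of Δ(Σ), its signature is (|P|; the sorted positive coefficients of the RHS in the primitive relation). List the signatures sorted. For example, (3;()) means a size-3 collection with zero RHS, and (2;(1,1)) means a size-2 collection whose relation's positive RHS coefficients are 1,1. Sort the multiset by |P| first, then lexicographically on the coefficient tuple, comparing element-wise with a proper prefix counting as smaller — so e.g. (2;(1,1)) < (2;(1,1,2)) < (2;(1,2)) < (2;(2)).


8 minimal non-faces of Δ(Σ) (on 8 rays):

  P={2,8}:  v_{2} + v_{8} = v_{4}  ⟹  sig = (2;(1))
  P={3,6}:  v_{3} + v_{6} = v_{1} + v_{8}  ⟹  sig = (2;(1,1))
  P={3,5}:  v_{3} + v_{5} = 2·v_{2} + v_{7}  ⟹  sig = (2;(1,2))
  P={2,6,7}:  v_{2} + v_{6} + v_{7} = 0  ⟹  sig = (3;())
  P={1,4,7}:  v_{1} + v_{4} + v_{7} = v_{3}  ⟹  sig = (3;(1))
  P={1,5,8}:  v_{1} + v_{5} + v_{8} = v_{2}  ⟹  sig = (3;(1))
  P={4,6,7}:  v_{4} + v_{6} + v_{7} = v_{8}  ⟹  sig = (3;(1))
  P={1,4,5}:  v_{1} + v_{4} + v_{5} = 2·v_{2}  ⟹  sig = (3;(2))

Signatures (|P|; sorted positive RHS coefficients), sorted:
[(2;(1)), (2;(1,1)), (2;(1,2)), (3;()), (3;(1)), (3;(1)), (3;(1)), (3;(2))]


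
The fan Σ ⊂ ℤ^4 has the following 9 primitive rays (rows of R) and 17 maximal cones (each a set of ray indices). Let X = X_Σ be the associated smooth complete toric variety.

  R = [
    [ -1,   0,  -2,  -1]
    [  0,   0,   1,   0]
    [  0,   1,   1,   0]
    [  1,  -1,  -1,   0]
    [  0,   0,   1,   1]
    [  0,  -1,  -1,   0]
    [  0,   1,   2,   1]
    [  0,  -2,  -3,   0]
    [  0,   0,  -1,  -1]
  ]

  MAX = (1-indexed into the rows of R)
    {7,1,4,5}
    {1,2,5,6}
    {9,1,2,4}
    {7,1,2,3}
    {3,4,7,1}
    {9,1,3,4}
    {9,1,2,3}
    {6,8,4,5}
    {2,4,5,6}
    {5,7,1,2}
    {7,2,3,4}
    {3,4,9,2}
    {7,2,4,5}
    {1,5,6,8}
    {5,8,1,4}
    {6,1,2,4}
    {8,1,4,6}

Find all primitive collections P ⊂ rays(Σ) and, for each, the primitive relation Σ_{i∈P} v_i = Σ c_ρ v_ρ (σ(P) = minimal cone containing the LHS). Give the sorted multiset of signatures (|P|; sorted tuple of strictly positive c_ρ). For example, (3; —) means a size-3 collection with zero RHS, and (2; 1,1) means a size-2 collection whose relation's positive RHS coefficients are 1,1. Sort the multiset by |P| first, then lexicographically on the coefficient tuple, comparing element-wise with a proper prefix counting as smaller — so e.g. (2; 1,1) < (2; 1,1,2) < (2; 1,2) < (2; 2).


Minimal non-faces — 14 found among 9 rays, 17 max cones:

  • {3,6}:  v_{3} + v_{6} = 0  ⇒ sig = (2; —)
  • {5,9}:  v_{5} + v_{9} = 0  ⇒ sig = (2; —)
  • {3,5}:  v_{3} + v_{5} = v_{7}  ⇒ sig = (2; 1)
  • {6,7}:  v_{6} + v_{7} = v_{5}  ⇒ sig = (2; 1)
  • {7,9}:  v_{7} + v_{9} = v_{3}  ⇒ sig = (2; 1)
  • {3,8}:  v_{3} + v_{8} = v_{1} + v_{4} + v_{5}  ⇒ sig = (2; 1,1,1)
  • {6,9}:  v_{6} + v_{9} = v_{1} + v_{2} + v_{4}  ⇒ sig = (2; 1,1,1)
  • {8,9}:  v_{8} + v_{9} = v_{1} + v_{4} + v_{6}  ⇒ sig = (2; 1,1,1)
  • {7,8}:  v_{7} + v_{8} = v_{1} + v_{4} + 2·v_{5}  ⇒ sig = (2; 1,1,2)
  • {2,8}:  v_{2} + v_{8} = 2·v_{6}  ⇒ sig = (2; 2)
  • {1,2,4,7}:  v_{1} + v_{2} + v_{4} + v_{7} = 0  ⇒ sig = (4; —)
  • {1,2,3,4}:  v_{1} + v_{2} + v_{3} + v_{4} = v_{9}  ⇒ sig = (4; 1)
  • {1,2,4,5}:  v_{1} + v_{2} + v_{4} + v_{5} = v_{6}  ⇒ sig = (4; 1)
  • {1,4,5,6}:  v_{1} + v_{4} + v_{5} + v_{6} = v_{8}  ⇒ sig = (4; 1)

Signatures (|P|; sorted positive RHS coefficients), sorted:
    |P|=2: 10 collections, coeffs (), (), (1), (1), (1), (1,1,1), (1,1,1), (1,1,1), (1,1,2), (2)
    |P|=4: 4 collections, coeffs (), (1), (1), (1)


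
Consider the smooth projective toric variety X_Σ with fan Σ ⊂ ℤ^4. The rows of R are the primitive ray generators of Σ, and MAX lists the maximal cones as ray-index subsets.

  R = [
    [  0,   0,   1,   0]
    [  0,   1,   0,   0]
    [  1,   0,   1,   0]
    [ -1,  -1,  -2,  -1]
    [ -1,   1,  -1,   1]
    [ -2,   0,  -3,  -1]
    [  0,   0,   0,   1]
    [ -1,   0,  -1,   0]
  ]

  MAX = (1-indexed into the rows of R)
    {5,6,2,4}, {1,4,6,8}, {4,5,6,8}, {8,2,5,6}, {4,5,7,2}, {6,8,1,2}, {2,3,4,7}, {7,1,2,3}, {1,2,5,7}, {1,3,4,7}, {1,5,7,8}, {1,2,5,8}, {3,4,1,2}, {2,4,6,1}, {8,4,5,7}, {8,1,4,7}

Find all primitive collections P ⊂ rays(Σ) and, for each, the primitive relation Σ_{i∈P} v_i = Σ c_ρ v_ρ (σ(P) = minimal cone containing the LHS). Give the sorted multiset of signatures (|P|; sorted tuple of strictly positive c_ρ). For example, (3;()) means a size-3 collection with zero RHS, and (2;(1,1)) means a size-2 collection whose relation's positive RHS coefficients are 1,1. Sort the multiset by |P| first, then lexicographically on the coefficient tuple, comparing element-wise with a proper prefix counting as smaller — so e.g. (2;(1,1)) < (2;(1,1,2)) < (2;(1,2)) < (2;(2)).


Σ has 9 primitive collections:

  {3,8}:  v_{3} + v_{8} = 0 — sig = (2;())
  {3,5}:  v_{3} + v_{5} = v_{2} + v_{7} — sig = (2;(1,1))
  {3,6}:  v_{3} + v_{6} = v_{2} + v_{4} — sig = (2;(1,1))
  {6,7}:  v_{6} + v_{7} = v_{4} + v_{5} — sig = (2;(1,1))
  {2,4,8}:  v_{2} + v_{4} + v_{8} = v_{6} — sig = (3;(1))
  {2,7,8}:  v_{2} + v_{7} + v_{8} = v_{5} — sig = (3;(1))
  {1,5,6}:  v_{1} + v_{5} + v_{6} = v_{2} + 3·v_{8} — sig = (3;(1,3))
  {1,4,5}:  v_{1} + v_{4} + v_{5} = 2·v_{8} — sig = (3;(2))
  {1,2,4,7}:  v_{1} + v_{2} + v_{4} + v_{7} = v_{8} — sig = (4;(1))

so the primitive-relation signature multiset is
[(2;()), (2;(1,1)), (2;(1,1)), (2;(1,1)), (3;(1)), (3;(1)), (3;(1,3)), (3;(2)), (4;(1))]


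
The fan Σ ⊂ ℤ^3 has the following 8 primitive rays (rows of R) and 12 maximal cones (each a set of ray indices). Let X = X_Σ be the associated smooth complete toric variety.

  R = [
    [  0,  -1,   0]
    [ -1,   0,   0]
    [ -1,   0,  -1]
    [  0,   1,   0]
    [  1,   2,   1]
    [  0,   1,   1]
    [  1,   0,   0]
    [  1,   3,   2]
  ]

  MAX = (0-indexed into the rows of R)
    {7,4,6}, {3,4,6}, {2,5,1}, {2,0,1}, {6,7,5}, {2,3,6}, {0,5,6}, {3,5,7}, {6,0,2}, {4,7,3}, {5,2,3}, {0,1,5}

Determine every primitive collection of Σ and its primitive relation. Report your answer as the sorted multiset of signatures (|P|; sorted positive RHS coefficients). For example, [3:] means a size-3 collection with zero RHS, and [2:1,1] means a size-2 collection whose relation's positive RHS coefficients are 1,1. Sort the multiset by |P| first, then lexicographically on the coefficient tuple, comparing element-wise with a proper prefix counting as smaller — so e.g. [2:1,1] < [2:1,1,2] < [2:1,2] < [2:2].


Primitive collections (14):

  • {0,3}:  v_{0} + v_{3} = 0  ⟹  sig = [2:]
  • {1,6}:  v_{1} + v_{6} = 0  ⟹  sig = [2:]
  • {4,5}:  v_{4} + v_{5} = v_{7}  ⟹  sig = [2:1]
  • {0,4}:  v_{0} + v_{4} = v_{5} + v_{6}  ⟹  sig = [2:1,1]
  • {1,3}:  v_{1} + v_{3} = v_{2} + v_{5}  ⟹  sig = [2:1,1]
  • {1,4}:  v_{1} + v_{4} = v_{3} + v_{5}  ⟹  sig = [2:1,1]
  • {0,7}:  v_{0} + v_{7} = 2·v_{5} + v_{6}  ⟹  sig = [2:1,2]
  • {1,7}:  v_{1} + v_{7} = v_{3} + 2·v_{5}  ⟹  sig = [2:1,2]
  • {2,7}:  v_{2} + v_{7} = 2·v_{3} + v_{5}  ⟹  sig = [2:1,2]
  • {2,4}:  v_{2} + v_{4} = 2·v_{3}  ⟹  sig = [2:2]
  • {0,2,5}:  v_{0} + v_{2} + v_{5} = v_{1}  ⟹  sig = [3:1]
  • {2,5,6}:  v_{2} + v_{5} + v_{6} = v_{3}  ⟹  sig = [3:1]
  • {3,5,6}:  v_{3} + v_{5} + v_{6} = v_{4}  ⟹  sig = [3:1]
  • {3,6,7}:  v_{3} + v_{6} + v_{7} = 2·v_{4}  ⟹  sig = [3:2]

Hence PRS(X_Σ) =
[[2:], [2:], [2:1], [2:1,1], [2:1,1], [2:1,1], [2:1,2], [2:1,2], [2:1,2], [2:2], [3:1], [3:1], [3:1], [3:2]]


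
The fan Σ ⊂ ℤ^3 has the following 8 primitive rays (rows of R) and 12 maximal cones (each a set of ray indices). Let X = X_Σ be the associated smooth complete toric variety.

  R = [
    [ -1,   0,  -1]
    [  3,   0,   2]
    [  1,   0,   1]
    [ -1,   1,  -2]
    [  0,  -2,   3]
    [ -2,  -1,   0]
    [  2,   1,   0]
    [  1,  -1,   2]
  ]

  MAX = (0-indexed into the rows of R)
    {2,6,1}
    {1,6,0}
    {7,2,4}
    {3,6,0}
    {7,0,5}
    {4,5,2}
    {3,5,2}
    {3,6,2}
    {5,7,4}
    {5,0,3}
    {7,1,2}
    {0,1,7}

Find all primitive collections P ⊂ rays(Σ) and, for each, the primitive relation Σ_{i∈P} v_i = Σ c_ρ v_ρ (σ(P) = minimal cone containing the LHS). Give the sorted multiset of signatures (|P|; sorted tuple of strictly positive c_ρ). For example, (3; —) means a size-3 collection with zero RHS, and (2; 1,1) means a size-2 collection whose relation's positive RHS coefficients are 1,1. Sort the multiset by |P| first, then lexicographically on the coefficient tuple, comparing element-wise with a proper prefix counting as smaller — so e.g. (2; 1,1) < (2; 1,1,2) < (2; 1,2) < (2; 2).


Minimal non-faces — 11 found among 8 rays, 12 max cones:

  P={0,2}:  v_{0} + v_{2} = 0 — sig = (2; —)
  P={3,7}:  v_{3} + v_{7} = 0 — sig = (2; —)
  P={5,6}:  v_{5} + v_{6} = 0 — sig = (2; —)
  P={1,3}:  v_{1} + v_{3} = v_{6} — sig = (2; 1)
  P={1,5}:  v_{1} + v_{5} = v_{7} — sig = (2; 1)
  P={6,7}:  v_{6} + v_{7} = v_{1} — sig = (2; 1)
  P={0,4}:  v_{0} + v_{4} = v_{5} + v_{7} — sig = (2; 1,1)
  P={3,4}:  v_{3} + v_{4} = v_{2} + v_{5} — sig = (2; 1,1)
  P={4,6}:  v_{4} + v_{6} = v_{2} + v_{7} — sig = (2; 1,1)
  P={1,4}:  v_{1} + v_{4} = v_{2} + 2·v_{7} — sig = (2; 1,2)
  P={2,5,7}:  v_{2} + v_{5} + v_{7} = v_{4} — sig = (3; 1)

Sorted signature multiset PRS(X):
{ (2; —) ×3,  (2; 1) ×3,  (2; 1,1) ×3,  (2; 1,2),  (3; 1) }


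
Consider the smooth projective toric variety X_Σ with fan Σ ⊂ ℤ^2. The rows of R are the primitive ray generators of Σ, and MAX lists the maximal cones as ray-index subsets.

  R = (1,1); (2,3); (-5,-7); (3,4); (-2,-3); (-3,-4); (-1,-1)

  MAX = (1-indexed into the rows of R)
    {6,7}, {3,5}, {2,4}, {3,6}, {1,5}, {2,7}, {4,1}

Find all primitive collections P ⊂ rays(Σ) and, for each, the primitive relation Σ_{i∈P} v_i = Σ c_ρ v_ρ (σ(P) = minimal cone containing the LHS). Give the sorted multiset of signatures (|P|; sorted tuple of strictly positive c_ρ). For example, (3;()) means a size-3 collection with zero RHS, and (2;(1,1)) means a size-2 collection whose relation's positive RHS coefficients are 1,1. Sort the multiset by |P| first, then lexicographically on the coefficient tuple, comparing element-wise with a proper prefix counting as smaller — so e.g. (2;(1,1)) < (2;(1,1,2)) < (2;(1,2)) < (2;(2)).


14 minimal non-faces of Δ(Σ) (on 7 rays):

  {1,7}:  v_{1} + v_{7} = 0  ⇒ sig = (2;())
  {2,5}:  v_{2} + v_{5} = 0  ⇒ sig = (2;())
  {4,6}:  v_{4} + v_{6} = 0  ⇒ sig = (2;())
  {1,2}:  v_{1} + v_{2} = v_{4}  ⇒ sig = (2;(1))
  {1,6}:  v_{1} + v_{6} = v_{5}  ⇒ sig = (2;(1))
  {2,3}:  v_{2} + v_{3} = v_{6}  ⇒ sig = (2;(1))
  {2,6}:  v_{2} + v_{6} = v_{7}  ⇒ sig = (2;(1))
  {3,4}:  v_{3} + v_{4} = v_{5}  ⇒ sig = (2;(1))
  {4,5}:  v_{4} + v_{5} = v_{1}  ⇒ sig = (2;(1))
  {4,7}:  v_{4} + v_{7} = v_{2}  ⇒ sig = (2;(1))
  {5,6}:  v_{5} + v_{6} = v_{3}  ⇒ sig = (2;(1))
  {5,7}:  v_{5} + v_{7} = v_{6}  ⇒ sig = (2;(1))
  {1,3}:  v_{1} + v_{3} = 2·v_{5}  ⇒ sig = (2;(2))
  {3,7}:  v_{3} + v_{7} = 2·v_{6}  ⇒ sig = (2;(2))

so the primitive-relation signature multiset is
    (2;())
    (2;())
    (2;())
    (2;(1))
    (2;(1))
    (2;(1))
    (2;(1))
    (2;(1))
    (2;(1))
    (2;(1))
    (2;(1))
    (2;(1))
    (2;(2))
    (2;(2))


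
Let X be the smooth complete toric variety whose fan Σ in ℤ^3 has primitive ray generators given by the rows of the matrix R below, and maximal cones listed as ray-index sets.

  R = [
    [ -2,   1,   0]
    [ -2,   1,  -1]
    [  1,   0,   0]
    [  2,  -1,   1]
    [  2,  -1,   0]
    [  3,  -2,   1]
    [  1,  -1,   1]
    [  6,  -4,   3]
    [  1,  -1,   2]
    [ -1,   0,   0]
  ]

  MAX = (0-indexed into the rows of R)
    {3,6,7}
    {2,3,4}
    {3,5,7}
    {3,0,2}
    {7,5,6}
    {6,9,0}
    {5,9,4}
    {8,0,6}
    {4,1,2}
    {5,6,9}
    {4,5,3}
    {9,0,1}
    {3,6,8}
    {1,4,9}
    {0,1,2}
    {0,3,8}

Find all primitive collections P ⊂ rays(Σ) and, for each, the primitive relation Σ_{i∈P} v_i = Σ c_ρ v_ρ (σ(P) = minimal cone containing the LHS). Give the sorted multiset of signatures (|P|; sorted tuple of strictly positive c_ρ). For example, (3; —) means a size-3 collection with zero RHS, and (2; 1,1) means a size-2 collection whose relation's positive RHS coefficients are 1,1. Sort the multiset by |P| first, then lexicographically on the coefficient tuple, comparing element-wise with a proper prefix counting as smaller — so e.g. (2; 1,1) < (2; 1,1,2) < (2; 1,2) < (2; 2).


Primitive collections (23):

  • {0,4}:  v_{0} + v_{4} = 0 ; sig = (2; —)
  • {1,3}:  v_{1} + v_{3} = 0 ; sig = (2; —)
  • {2,9}:  v_{2} + v_{9} = 0 ; sig = (2; —)
  • {0,5}:  v_{0} + v_{5} = v_{6} ; sig = (2; 1)
  • {1,6}:  v_{1} + v_{6} = v_{9} ; sig = (2; 1)
  • {2,6}:  v_{2} + v_{6} = v_{3} ; sig = (2; 1)
  • {3,9}:  v_{3} + v_{9} = v_{6} ; sig = (2; 1)
  • {4,6}:  v_{4} + v_{6} = v_{5} ; sig = (2; 1)
  • {1,5}:  v_{1} + v_{5} = v_{4} + v_{9} ; sig = (2; 1,1)
  • {1,7}:  v_{1} + v_{7} = v_{5} + v_{6} ; sig = (2; 1,1)
  • {1,8}:  v_{1} + v_{8} = v_{0} + v_{6} ; sig = (2; 1,1)
  • {2,5}:  v_{2} + v_{5} = v_{3} + v_{4} ; sig = (2; 1,1)
  • {4,8}:  v_{4} + v_{8} = v_{3} + v_{6} ; sig = (2; 1,1)
  • {0,7}:  v_{0} + v_{7} = v_{3} + 2·v_{6} ; sig = (2; 1,2)
  • {2,7}:  v_{2} + v_{7} = 2·v_{3} + v_{5} ; sig = (2; 1,2)
  • {2,8}:  v_{2} + v_{8} = v_{0} + 2·v_{3} ; sig = (2; 1,2)
  • {4,7}:  v_{4} + v_{7} = v_{3} + 2·v_{5} ; sig = (2; 1,2)
  • {5,8}:  v_{5} + v_{8} = v_{3} + 2·v_{6} ; sig = (2; 1,2)
  • {7,9}:  v_{7} + v_{9} = v_{5} + 2·v_{6} ; sig = (2; 1,2)
  • {8,9}:  v_{8} + v_{9} = v_{0} + 2·v_{6} ; sig = (2; 1,2)
  • {7,8}:  v_{7} + v_{8} = 2·v_{3} + 3·v_{6} ; sig = (2; 2,3)
  • {0,3,6}:  v_{0} + v_{3} + v_{6} = v_{8} ; sig = (3; 1)
  • {3,5,6}:  v_{3} + v_{5} + v_{6} = v_{7} ; sig = (3; 1)

Sorted signature multiset PRS(X):
    |P|=2: 21 collections, coeffs (), (), (), (1), (1), (1), (1), (1), (1,1), (1,1), (1,1), (1,1), (1,1), (1,2), (1,2), (1,2), (1,2), (1,2), (1,2), (1,2), (2,3)
    |P|=3: 2 collections, coeffs (1), (1)


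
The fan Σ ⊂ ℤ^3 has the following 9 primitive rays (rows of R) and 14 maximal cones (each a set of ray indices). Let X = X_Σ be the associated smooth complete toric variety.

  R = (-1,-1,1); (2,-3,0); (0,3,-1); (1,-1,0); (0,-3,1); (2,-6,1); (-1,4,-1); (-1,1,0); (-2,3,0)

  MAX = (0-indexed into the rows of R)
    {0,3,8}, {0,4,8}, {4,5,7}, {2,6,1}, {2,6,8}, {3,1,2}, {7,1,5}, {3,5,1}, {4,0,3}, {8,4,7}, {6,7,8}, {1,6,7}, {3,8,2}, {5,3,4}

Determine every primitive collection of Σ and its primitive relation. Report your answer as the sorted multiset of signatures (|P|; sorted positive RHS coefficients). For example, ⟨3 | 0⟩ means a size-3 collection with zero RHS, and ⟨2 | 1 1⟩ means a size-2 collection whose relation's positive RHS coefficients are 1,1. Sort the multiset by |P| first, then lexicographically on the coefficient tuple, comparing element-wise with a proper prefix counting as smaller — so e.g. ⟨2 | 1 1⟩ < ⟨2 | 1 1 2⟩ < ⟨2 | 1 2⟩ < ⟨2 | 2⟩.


Σ has 16 primitive collections:

  P = {1,8}:  v_{1} + v_{8} = 0 ; sig = ⟨2 | 0⟩
  P = {2,4}:  v_{2} + v_{4} = 0 ; sig = ⟨2 | 0⟩
  P = {3,7}:  v_{3} + v_{7} = 0 ; sig = ⟨2 | 0⟩
  P = {0,6}:  v_{0} + v_{6} = v_{8} ; sig = ⟨2 | 1⟩
  P = {1,4}:  v_{1} + v_{4} = v_{5} ; sig = ⟨2 | 1⟩
  P = {2,5}:  v_{2} + v_{5} = v_{1} ; sig = ⟨2 | 1⟩
  P = {2,7}:  v_{2} + v_{7} = v_{6} ; sig = ⟨2 | 1⟩
  P = {3,6}:  v_{3} + v_{6} = v_{2} ; sig = ⟨2 | 1⟩
  P = {4,6}:  v_{4} + v_{6} = v_{7} ; sig = ⟨2 | 1⟩
  P = {5,8}:  v_{5} + v_{8} = v_{4} ; sig = ⟨2 | 1⟩
  P = {0,1}:  v_{0} + v_{1} = v_{3} + v_{4} ; sig = ⟨2 | 1 1⟩
  P = {0,2}:  v_{0} + v_{2} = v_{3} + v_{8} ; sig = ⟨2 | 1 1⟩
  P = {0,7}:  v_{0} + v_{7} = v_{4} + v_{8} ; sig = ⟨2 | 1 1⟩
  P = {5,6}:  v_{5} + v_{6} = v_{1} + v_{7} ; sig = ⟨2 | 1 1⟩
  P = {0,5}:  v_{0} + v_{5} = v_{3} + 2·v_{4} ; sig = ⟨2 | 1 2⟩
  P = {3,4,8}:  v_{3} + v_{4} + v_{8} = v_{0} ; sig = ⟨3 | 1⟩

Hence PRS(X_Σ) =
[⟨2 | 0⟩, ⟨2 | 0⟩, ⟨2 | 0⟩, ⟨2 | 1⟩, ⟨2 | 1⟩, ⟨2 | 1⟩, ⟨2 | 1⟩, ⟨2 | 1⟩, ⟨2 | 1⟩, ⟨2 | 1⟩, ⟨2 | 1 1⟩, ⟨2 | 1 1⟩, ⟨2 | 1 1⟩, ⟨2 | 1 1⟩, ⟨2 | 1 2⟩, ⟨3 | 1⟩]


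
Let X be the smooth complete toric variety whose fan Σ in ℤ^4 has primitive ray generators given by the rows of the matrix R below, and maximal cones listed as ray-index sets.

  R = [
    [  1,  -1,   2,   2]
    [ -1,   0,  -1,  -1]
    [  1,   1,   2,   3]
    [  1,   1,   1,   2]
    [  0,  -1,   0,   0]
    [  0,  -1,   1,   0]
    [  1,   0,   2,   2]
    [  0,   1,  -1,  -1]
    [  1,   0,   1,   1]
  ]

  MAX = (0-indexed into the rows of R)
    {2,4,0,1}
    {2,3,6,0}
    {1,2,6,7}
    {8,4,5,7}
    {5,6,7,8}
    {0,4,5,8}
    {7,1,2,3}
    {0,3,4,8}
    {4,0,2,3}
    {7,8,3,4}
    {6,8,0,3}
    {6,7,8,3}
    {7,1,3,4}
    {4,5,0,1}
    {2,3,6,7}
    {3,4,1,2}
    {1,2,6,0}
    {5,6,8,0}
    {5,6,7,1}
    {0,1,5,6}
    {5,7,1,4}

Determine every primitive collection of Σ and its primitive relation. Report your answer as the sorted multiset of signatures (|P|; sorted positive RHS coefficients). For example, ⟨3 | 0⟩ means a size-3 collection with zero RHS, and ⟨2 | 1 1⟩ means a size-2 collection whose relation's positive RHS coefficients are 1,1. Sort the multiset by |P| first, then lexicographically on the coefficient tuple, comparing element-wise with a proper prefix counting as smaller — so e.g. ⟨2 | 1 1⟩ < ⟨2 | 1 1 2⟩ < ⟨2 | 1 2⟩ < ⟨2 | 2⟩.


9 collections generate NE(X_Σ); each relation:

  • {1,8}:  v_{1} + v_{8} = 0  →  sig = ⟨2 | 0⟩
  • {0,7}:  v_{0} + v_{7} = v_{8}  →  sig = ⟨2 | 1⟩
  • {3,5}:  v_{3} + v_{5} = v_{6}  →  sig = ⟨2 | 1⟩
  • {4,6}:  v_{4} + v_{6} = v_{0}  →  sig = ⟨2 | 1⟩
  • {2,8}:  v_{2} + v_{8} = v_{3} + v_{6}  →  sig = ⟨2 | 1 1⟩
  • {2,5}:  v_{2} + v_{5} = v_{1} + 2·v_{6}  →  sig = ⟨2 | 1 2⟩
  • {1,3,6}:  v_{1} + v_{3} + v_{6} = v_{2}  →  sig = ⟨3 | 1⟩
  • {2,4,7}:  v_{2} + v_{4} + v_{7} = v_{3}  →  sig = ⟨3 | 1⟩
  • {0,1,3}:  v_{0} + v_{1} + v_{3} = v_{2} + v_{4}  →  sig = ⟨3 | 1 1⟩

Hence PRS(X_Σ) =
    ⟨2 | 0⟩
    ⟨2 | 1⟩
    ⟨2 | 1⟩
    ⟨2 | 1⟩
    ⟨2 | 1 1⟩
    ⟨2 | 1 2⟩
    ⟨3 | 1⟩
    ⟨3 | 1⟩
    ⟨3 | 1 1⟩
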